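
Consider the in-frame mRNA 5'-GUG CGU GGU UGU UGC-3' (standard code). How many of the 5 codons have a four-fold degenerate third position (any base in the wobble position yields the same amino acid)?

3

Codon 1 GUG (Val): third position 4-fold.
Codon 2 CGU (Arg): third position 4-fold.
Codon 3 GGU (Gly): third position 4-fold.
Codon 4 UGU (Cys): third position 2-fold.
Codon 5 UGC (Cys): third position 2-fold.
Four-fold degenerate third positions: 3.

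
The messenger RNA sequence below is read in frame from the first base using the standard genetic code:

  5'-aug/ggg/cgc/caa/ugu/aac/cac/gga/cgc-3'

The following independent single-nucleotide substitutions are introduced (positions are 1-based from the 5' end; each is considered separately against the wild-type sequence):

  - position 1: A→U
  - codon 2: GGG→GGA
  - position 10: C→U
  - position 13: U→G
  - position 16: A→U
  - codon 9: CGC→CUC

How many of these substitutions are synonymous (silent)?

Codon 1: AUG (Met) → UUG (Leu) — missense.
Codon 2: GGG (Gly) → GGA (Gly) — synonymous.
Codon 4: CAA (Gln) → UAA (Stop) — nonsense.
Codon 5: UGU (Cys) → GGU (Gly) — missense.
Codon 6: AAC (Asn) → UAC (Tyr) — missense.
Codon 9: CGC (Arg) → CUC (Leu) — missense.
Synonymous: 1 of 6.

1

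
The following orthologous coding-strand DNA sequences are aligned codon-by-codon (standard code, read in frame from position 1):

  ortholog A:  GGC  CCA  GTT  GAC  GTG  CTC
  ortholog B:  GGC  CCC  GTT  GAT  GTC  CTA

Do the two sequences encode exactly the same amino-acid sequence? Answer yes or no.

Codon 1: GGC Gly / GGC Gly — identical.
Codon 2: CCA Pro / CCC Pro — synonymous.
Codon 3: GTT Val / GTT Val — identical.
Codon 4: GAC Asp / GAT Asp — synonymous.
Codon 5: GTG Val / GTC Val — synonymous.
Codon 6: CTC Leu / CTA Leu — synonymous.
Nonsynonymous differences: 0 → same protein.

yes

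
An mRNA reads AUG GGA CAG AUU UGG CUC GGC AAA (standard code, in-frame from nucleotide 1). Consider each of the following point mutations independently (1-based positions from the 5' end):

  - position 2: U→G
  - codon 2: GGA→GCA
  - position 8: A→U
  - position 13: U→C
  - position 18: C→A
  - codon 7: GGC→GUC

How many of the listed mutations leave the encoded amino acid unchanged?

1

Codon 1: AUG (Met) → AGG (Arg) — missense.
Codon 2: GGA (Gly) → GCA (Ala) — missense.
Codon 3: CAG (Gln) → CUG (Leu) — missense.
Codon 5: UGG (Trp) → CGG (Arg) — missense.
Codon 6: CUC (Leu) → CUA (Leu) — synonymous.
Codon 7: GGC (Gly) → GUC (Val) — missense.
Synonymous: 1 of 6.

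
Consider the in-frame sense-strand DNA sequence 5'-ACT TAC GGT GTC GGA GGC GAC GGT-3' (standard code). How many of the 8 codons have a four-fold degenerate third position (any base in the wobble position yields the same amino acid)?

6

Codon 1 ACT (Thr): third position 4-fold.
Codon 2 TAC (Tyr): third position 2-fold.
Codon 3 GGT (Gly): third position 4-fold.
Codon 4 GTC (Val): third position 4-fold.
Codon 5 GGA (Gly): third position 4-fold.
Codon 6 GGC (Gly): third position 4-fold.
Codon 7 GAC (Asp): third position 2-fold.
Codon 8 GGT (Gly): third position 4-fold.
Four-fold degenerate third positions: 6.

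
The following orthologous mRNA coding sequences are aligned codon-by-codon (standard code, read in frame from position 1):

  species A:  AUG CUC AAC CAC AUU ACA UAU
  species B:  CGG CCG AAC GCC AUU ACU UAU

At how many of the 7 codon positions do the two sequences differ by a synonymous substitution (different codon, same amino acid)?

Codon 1: AUG Met / CGG Arg — nonsynonymous.
Codon 2: CUC Leu / CCG Pro — nonsynonymous.
Codon 3: AAC Asn / AAC Asn — identical.
Codon 4: CAC His / GCC Ala — nonsynonymous.
Codon 5: AUU Ile / AUU Ile — identical.
Codon 6: ACA Thr / ACU Thr — synonymous.
Codon 7: UAU Tyr / UAU Tyr — identical.
Synonymous differences: 1.

1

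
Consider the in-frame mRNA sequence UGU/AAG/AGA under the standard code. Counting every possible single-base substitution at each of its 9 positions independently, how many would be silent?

Codon 1 (UGU, Cys): 1 synonymous substitution.
Codon 2 (AAG, Lys): 1 synonymous substitution.
Codon 3 (AGA, Arg): 2 synonymous substitutions.
Total: 1 + 1 + 2 = 4.

4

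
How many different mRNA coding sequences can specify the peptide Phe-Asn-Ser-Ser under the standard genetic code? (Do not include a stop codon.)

Phe: 2 codons.
Asn: 2 codons.
Ser: 6 codons.
Ser: 6 codons.
2 × 2 × 6 × 6 = 144.

144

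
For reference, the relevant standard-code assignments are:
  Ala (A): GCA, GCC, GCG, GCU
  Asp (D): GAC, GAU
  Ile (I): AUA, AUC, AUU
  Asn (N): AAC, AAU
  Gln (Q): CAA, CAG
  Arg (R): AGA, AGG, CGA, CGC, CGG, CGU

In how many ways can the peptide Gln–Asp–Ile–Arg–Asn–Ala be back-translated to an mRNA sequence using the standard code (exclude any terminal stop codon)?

Gln: 2 codons.
Asp: 2 codons.
Ile: 3 codons.
Arg: 6 codons.
Asn: 2 codons.
Ala: 4 codons.
2 × 2 × 3 × 6 × 2 × 4 = 576.

576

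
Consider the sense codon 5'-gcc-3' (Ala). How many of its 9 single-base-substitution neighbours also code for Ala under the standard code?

3

Position 1: none → 0 synonymous.
Position 2: none → 0 synonymous.
Position 3: GCU, GCA, GCG → 3 synonymous.
Total: 0 + 0 + 3 = 3.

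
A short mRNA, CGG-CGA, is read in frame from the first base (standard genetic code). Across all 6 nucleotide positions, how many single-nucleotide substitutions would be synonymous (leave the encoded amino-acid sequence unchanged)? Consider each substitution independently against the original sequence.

Codon 1 (CGG, Arg): 4 synonymous substitutions.
Codon 2 (CGA, Arg): 4 synonymous substitutions.
Total: 4 + 4 = 8.

8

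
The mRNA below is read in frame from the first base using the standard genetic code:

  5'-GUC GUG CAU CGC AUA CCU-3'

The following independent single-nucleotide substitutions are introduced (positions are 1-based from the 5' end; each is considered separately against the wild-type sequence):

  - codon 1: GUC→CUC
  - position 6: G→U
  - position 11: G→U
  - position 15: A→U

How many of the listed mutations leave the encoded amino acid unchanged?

Codon 1: GUC (Val) → CUC (Leu) — missense.
Codon 2: GUG (Val) → GUU (Val) — synonymous.
Codon 4: CGC (Arg) → CUC (Leu) — missense.
Codon 5: AUA (Ile) → AUU (Ile) — synonymous.
Synonymous: 2 of 4.

2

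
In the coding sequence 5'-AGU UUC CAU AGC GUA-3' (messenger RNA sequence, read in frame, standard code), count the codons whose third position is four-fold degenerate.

Codon 1 AGU (Ser): third position 2-fold.
Codon 2 UUC (Phe): third position 2-fold.
Codon 3 CAU (His): third position 2-fold.
Codon 4 AGC (Ser): third position 2-fold.
Codon 5 GUA (Val): third position 4-fold.
Four-fold degenerate third positions: 1.

1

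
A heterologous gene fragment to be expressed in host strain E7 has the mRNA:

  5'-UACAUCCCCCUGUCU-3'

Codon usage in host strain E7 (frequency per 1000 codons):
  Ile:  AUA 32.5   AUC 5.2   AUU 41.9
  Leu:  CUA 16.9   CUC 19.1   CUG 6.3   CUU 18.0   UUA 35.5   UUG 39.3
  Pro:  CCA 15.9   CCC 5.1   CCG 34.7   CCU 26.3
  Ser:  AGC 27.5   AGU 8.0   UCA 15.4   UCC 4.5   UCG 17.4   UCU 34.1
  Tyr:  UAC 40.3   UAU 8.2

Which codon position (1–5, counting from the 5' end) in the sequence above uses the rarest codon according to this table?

Codon 1 UAC (Tyr): 40.3 per 1000.
Codon 2 AUC (Ile): 5.2 per 1000.
Codon 3 CCC (Pro): 5.1 per 1000.
Codon 4 CUG (Leu): 6.3 per 1000.
Codon 5 UCU (Ser): 34.1 per 1000.
Lowest frequency is 5.1 at codon 3.

3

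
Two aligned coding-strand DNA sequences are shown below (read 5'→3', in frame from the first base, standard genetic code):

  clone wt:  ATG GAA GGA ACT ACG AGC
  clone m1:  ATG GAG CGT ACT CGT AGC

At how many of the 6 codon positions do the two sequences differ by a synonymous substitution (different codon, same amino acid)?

Codon 1: ATG Met / ATG Met — identical.
Codon 2: GAA Glu / GAG Glu — synonymous.
Codon 3: GGA Gly / CGT Arg — nonsynonymous.
Codon 4: ACT Thr / ACT Thr — identical.
Codon 5: ACG Thr / CGT Arg — nonsynonymous.
Codon 6: AGC Ser / AGC Ser — identical.
Synonymous differences: 1.

1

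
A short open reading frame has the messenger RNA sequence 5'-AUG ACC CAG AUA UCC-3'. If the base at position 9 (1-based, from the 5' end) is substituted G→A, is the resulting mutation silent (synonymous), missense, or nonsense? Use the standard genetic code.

Position 9 falls in codon 3: CAG → Gln.
After the substitution the codon is CAA → Gln.
Both encode Gln, so the change is synonymous.

silent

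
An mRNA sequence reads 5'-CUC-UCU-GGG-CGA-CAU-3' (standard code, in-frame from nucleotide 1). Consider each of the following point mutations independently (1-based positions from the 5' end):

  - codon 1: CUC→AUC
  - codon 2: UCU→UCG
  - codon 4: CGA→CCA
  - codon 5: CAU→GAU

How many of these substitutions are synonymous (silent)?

Codon 1: CUC (Leu) → AUC (Ile) — missense.
Codon 2: UCU (Ser) → UCG (Ser) — synonymous.
Codon 4: CGA (Arg) → CCA (Pro) — missense.
Codon 5: CAU (His) → GAU (Asp) — missense.
Synonymous: 1 of 4.

1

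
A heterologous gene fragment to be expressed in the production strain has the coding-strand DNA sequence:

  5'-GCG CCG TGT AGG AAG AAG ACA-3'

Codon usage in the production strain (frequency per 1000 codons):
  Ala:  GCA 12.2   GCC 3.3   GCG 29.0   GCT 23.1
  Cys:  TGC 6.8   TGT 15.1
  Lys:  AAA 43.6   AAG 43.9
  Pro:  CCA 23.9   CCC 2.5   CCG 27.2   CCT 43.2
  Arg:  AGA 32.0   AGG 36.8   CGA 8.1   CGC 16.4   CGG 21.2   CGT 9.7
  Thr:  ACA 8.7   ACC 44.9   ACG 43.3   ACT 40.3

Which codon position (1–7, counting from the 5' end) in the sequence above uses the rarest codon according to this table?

Codon 1 GCG (Ala): 29.0 per 1000.
Codon 2 CCG (Pro): 27.2 per 1000.
Codon 3 TGT (Cys): 15.1 per 1000.
Codon 4 AGG (Arg): 36.8 per 1000.
Codon 5 AAG (Lys): 43.9 per 1000.
Codon 6 AAG (Lys): 43.9 per 1000.
Codon 7 ACA (Thr): 8.7 per 1000.
Lowest frequency is 8.7 at codon 7.

7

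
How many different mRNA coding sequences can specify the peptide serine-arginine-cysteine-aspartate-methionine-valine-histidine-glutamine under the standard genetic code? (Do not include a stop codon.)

Ser: 6 codons.
Arg: 6 codons.
Cys: 2 codons.
Asp: 2 codons.
Met: 1 codon.
Val: 4 codons.
His: 2 codons.
Gln: 2 codons.
6 × 6 × 2 × 2 × 1 × 4 × 2 × 2 = 2304.

2304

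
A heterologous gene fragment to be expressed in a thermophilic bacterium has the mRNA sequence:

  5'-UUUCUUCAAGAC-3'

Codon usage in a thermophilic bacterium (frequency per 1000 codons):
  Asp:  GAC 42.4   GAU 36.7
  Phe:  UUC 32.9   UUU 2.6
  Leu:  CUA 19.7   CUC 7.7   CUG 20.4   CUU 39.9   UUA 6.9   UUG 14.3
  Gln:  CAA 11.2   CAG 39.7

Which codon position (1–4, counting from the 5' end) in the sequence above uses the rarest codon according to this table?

Codon 1 UUU (Phe): 2.6 per 1000.
Codon 2 CUU (Leu): 39.9 per 1000.
Codon 3 CAA (Gln): 11.2 per 1000.
Codon 4 GAC (Asp): 42.4 per 1000.
Lowest frequency is 2.6 at codon 1.

1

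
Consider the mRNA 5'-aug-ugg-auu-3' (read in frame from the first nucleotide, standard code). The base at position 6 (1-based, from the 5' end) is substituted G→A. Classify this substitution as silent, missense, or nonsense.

Position 6 falls in codon 2: UGG → Trp.
After the substitution the codon is UGA → Stop.
The new codon is a stop codon, so this is a nonsense mutation.

nonsense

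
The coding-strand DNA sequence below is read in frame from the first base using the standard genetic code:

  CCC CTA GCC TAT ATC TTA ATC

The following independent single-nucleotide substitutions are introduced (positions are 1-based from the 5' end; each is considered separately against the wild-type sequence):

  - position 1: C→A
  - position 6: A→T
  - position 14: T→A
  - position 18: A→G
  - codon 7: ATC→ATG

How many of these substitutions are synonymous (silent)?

2

Codon 1: CCC (Pro) → ACC (Thr) — missense.
Codon 2: CTA (Leu) → CTT (Leu) — synonymous.
Codon 5: ATC (Ile) → AAC (Asn) — missense.
Codon 6: TTA (Leu) → TTG (Leu) — synonymous.
Codon 7: ATC (Ile) → ATG (Met) — missense.
Synonymous: 2 of 5.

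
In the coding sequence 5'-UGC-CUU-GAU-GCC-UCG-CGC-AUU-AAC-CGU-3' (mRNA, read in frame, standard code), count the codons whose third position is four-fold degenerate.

5

Codon 1 UGC (Cys): third position 2-fold.
Codon 2 CUU (Leu): third position 4-fold.
Codon 3 GAU (Asp): third position 2-fold.
Codon 4 GCC (Ala): third position 4-fold.
Codon 5 UCG (Ser): third position 4-fold.
Codon 6 CGC (Arg): third position 4-fold.
Codon 7 AUU (Ile): third position 3-fold.
Codon 8 AAC (Asn): third position 2-fold.
Codon 9 CGU (Arg): third position 4-fold.
Four-fold degenerate third positions: 5.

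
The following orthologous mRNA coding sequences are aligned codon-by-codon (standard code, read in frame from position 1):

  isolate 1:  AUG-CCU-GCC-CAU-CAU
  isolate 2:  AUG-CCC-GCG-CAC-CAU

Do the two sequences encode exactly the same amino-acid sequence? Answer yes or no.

yes

Codon 1: AUG Met / AUG Met — identical.
Codon 2: CCU Pro / CCC Pro — synonymous.
Codon 3: GCC Ala / GCG Ala — synonymous.
Codon 4: CAU His / CAC His — synonymous.
Codon 5: CAU His / CAU His — identical.
Nonsynonymous differences: 0 → same protein.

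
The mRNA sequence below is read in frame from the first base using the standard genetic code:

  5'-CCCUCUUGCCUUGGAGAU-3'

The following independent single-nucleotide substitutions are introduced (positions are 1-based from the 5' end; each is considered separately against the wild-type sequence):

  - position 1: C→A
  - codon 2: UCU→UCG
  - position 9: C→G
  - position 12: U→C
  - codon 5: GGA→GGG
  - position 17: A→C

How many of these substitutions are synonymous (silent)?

Codon 1: CCC (Pro) → ACC (Thr) — missense.
Codon 2: UCU (Ser) → UCG (Ser) — synonymous.
Codon 3: UGC (Cys) → UGG (Trp) — missense.
Codon 4: CUU (Leu) → CUC (Leu) — synonymous.
Codon 5: GGA (Gly) → GGG (Gly) — synonymous.
Codon 6: GAU (Asp) → GCU (Ala) — missense.
Synonymous: 3 of 6.

3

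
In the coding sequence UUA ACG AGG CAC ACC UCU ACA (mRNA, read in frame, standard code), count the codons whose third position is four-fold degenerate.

4

Codon 1 UUA (Leu): third position 2-fold.
Codon 2 ACG (Thr): third position 4-fold.
Codon 3 AGG (Arg): third position 2-fold.
Codon 4 CAC (His): third position 2-fold.
Codon 5 ACC (Thr): third position 4-fold.
Codon 6 UCU (Ser): third position 4-fold.
Codon 7 ACA (Thr): third position 4-fold.
Four-fold degenerate third positions: 4.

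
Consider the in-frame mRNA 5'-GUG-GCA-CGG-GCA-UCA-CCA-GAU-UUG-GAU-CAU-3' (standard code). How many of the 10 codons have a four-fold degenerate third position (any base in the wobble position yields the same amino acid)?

6

Codon 1 GUG (Val): third position 4-fold.
Codon 2 GCA (Ala): third position 4-fold.
Codon 3 CGG (Arg): third position 4-fold.
Codon 4 GCA (Ala): third position 4-fold.
Codon 5 UCA (Ser): third position 4-fold.
Codon 6 CCA (Pro): third position 4-fold.
Codon 7 GAU (Asp): third position 2-fold.
Codon 8 UUG (Leu): third position 2-fold.
Codon 9 GAU (Asp): third position 2-fold.
Codon 10 CAU (His): third position 2-fold.
Four-fold degenerate third positions: 6.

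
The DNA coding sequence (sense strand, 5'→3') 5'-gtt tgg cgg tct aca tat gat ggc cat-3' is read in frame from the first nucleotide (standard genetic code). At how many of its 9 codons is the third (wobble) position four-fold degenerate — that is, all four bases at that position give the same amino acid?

5

Codon 1 GTT (Val): third position 4-fold.
Codon 2 TGG (Trp): third position 1-fold.
Codon 3 CGG (Arg): third position 4-fold.
Codon 4 TCT (Ser): third position 4-fold.
Codon 5 ACA (Thr): third position 4-fold.
Codon 6 TAT (Tyr): third position 2-fold.
Codon 7 GAT (Asp): third position 2-fold.
Codon 8 GGC (Gly): third position 4-fold.
Codon 9 CAT (His): third position 2-fold.
Four-fold degenerate third positions: 5.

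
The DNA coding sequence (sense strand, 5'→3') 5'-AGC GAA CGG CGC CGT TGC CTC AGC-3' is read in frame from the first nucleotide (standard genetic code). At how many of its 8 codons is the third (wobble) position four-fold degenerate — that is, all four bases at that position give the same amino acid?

Codon 1 AGC (Ser): third position 2-fold.
Codon 2 GAA (Glu): third position 2-fold.
Codon 3 CGG (Arg): third position 4-fold.
Codon 4 CGC (Arg): third position 4-fold.
Codon 5 CGT (Arg): third position 4-fold.
Codon 6 TGC (Cys): third position 2-fold.
Codon 7 CTC (Leu): third position 4-fold.
Codon 8 AGC (Ser): third position 2-fold.
Four-fold degenerate third positions: 4.

4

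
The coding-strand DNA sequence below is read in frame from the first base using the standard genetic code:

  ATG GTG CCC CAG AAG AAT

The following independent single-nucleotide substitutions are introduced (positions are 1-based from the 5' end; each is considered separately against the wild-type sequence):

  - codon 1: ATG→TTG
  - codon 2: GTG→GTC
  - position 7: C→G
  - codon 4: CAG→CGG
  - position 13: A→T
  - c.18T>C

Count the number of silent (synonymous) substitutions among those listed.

2

Codon 1: ATG (Met) → TTG (Leu) — missense.
Codon 2: GTG (Val) → GTC (Val) — synonymous.
Codon 3: CCC (Pro) → GCC (Ala) — missense.
Codon 4: CAG (Gln) → CGG (Arg) — missense.
Codon 5: AAG (Lys) → TAG (Stop) — nonsense.
Codon 6: AAT (Asn) → AAC (Asn) — synonymous.
Synonymous: 2 of 6.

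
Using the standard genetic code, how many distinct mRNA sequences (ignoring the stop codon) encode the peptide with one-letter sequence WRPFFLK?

1152

Trp: 1 codon.
Arg: 6 codons.
Pro: 4 codons.
Phe: 2 codons.
Phe: 2 codons.
Leu: 6 codons.
Lys: 2 codons.
1 × 6 × 4 × 2 × 2 × 6 × 2 = 1152.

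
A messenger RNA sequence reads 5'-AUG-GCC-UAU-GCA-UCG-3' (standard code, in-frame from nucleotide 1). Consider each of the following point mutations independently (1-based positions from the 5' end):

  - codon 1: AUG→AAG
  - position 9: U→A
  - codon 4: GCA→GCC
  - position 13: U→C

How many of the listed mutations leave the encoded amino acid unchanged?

1

Codon 1: AUG (Met) → AAG (Lys) — missense.
Codon 3: UAU (Tyr) → UAA (Stop) — nonsense.
Codon 4: GCA (Ala) → GCC (Ala) — synonymous.
Codon 5: UCG (Ser) → CCG (Pro) — missense.
Synonymous: 1 of 4.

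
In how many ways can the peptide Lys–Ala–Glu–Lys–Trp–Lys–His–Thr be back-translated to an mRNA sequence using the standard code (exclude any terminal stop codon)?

512

Lys: 2 codons.
Ala: 4 codons.
Glu: 2 codons.
Lys: 2 codons.
Trp: 1 codon.
Lys: 2 codons.
His: 2 codons.
Thr: 4 codons.
2 × 4 × 2 × 2 × 1 × 2 × 2 × 4 = 512.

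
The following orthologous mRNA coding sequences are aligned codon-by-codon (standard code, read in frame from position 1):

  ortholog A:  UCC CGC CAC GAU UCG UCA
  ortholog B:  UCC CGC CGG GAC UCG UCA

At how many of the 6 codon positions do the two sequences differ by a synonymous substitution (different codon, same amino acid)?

1

Codon 1: UCC Ser / UCC Ser — identical.
Codon 2: CGC Arg / CGC Arg — identical.
Codon 3: CAC His / CGG Arg — nonsynonymous.
Codon 4: GAU Asp / GAC Asp — synonymous.
Codon 5: UCG Ser / UCG Ser — identical.
Codon 6: UCA Ser / UCA Ser — identical.
Synonymous differences: 1.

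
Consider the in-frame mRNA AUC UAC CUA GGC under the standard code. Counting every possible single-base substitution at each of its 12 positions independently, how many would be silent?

10

Codon 1 (AUC, Ile): 2 synonymous substitutions.
Codon 2 (UAC, Tyr): 1 synonymous substitution.
Codon 3 (CUA, Leu): 4 synonymous substitutions.
Codon 4 (GGC, Gly): 3 synonymous substitutions.
Total: 2 + 1 + 4 + 3 = 10.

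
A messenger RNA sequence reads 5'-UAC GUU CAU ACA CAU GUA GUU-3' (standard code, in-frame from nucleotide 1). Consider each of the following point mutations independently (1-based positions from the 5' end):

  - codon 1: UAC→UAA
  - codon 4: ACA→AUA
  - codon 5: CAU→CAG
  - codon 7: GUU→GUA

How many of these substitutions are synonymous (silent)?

1

Codon 1: UAC (Tyr) → UAA (Stop) — nonsense.
Codon 4: ACA (Thr) → AUA (Ile) — missense.
Codon 5: CAU (His) → CAG (Gln) — missense.
Codon 7: GUU (Val) → GUA (Val) — synonymous.
Synonymous: 1 of 4.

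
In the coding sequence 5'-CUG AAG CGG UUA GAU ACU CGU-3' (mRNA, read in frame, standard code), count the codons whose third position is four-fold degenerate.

4

Codon 1 CUG (Leu): third position 4-fold.
Codon 2 AAG (Lys): third position 2-fold.
Codon 3 CGG (Arg): third position 4-fold.
Codon 4 UUA (Leu): third position 2-fold.
Codon 5 GAU (Asp): third position 2-fold.
Codon 6 ACU (Thr): third position 4-fold.
Codon 7 CGU (Arg): third position 4-fold.
Four-fold degenerate third positions: 4.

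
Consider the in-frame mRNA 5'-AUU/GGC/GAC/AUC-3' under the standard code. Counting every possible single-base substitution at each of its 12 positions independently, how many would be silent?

Codon 1 (AUU, Ile): 2 synonymous substitutions.
Codon 2 (GGC, Gly): 3 synonymous substitutions.
Codon 3 (GAC, Asp): 1 synonymous substitution.
Codon 4 (AUC, Ile): 2 synonymous substitutions.
Total: 2 + 3 + 1 + 2 = 8.

8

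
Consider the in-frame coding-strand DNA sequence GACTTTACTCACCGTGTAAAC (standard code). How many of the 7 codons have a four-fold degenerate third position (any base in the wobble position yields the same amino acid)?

3

Codon 1 GAC (Asp): third position 2-fold.
Codon 2 TTT (Phe): third position 2-fold.
Codon 3 ACT (Thr): third position 4-fold.
Codon 4 CAC (His): third position 2-fold.
Codon 5 CGT (Arg): third position 4-fold.
Codon 6 GTA (Val): third position 4-fold.
Codon 7 AAC (Asn): third position 2-fold.
Four-fold degenerate third positions: 3.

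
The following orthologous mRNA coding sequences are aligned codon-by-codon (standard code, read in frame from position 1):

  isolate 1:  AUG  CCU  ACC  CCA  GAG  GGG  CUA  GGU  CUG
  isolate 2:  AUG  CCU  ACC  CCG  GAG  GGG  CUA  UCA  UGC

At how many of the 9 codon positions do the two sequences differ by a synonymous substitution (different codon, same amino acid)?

1

Codon 1: AUG Met / AUG Met — identical.
Codon 2: CCU Pro / CCU Pro — identical.
Codon 3: ACC Thr / ACC Thr — identical.
Codon 4: CCA Pro / CCG Pro — synonymous.
Codon 5: GAG Glu / GAG Glu — identical.
Codon 6: GGG Gly / GGG Gly — identical.
Codon 7: CUA Leu / CUA Leu — identical.
Codon 8: GGU Gly / UCA Ser — nonsynonymous.
Codon 9: CUG Leu / UGC Cys — nonsynonymous.
Synonymous differences: 1.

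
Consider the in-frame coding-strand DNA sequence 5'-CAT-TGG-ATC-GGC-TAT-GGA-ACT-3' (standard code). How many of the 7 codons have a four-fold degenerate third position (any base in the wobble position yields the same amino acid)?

3

Codon 1 CAT (His): third position 2-fold.
Codon 2 TGG (Trp): third position 1-fold.
Codon 3 ATC (Ile): third position 3-fold.
Codon 4 GGC (Gly): third position 4-fold.
Codon 5 TAT (Tyr): third position 2-fold.
Codon 6 GGA (Gly): third position 4-fold.
Codon 7 ACT (Thr): third position 4-fold.
Four-fold degenerate third positions: 3.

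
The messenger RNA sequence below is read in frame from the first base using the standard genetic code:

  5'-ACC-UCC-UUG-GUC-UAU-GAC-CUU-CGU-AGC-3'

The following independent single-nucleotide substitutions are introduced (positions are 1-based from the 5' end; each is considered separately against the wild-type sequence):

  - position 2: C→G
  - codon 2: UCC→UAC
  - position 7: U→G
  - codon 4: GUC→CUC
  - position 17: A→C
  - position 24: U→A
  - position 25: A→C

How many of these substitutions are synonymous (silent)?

Codon 1: ACC (Thr) → AGC (Ser) — missense.
Codon 2: UCC (Ser) → UAC (Tyr) — missense.
Codon 3: UUG (Leu) → GUG (Val) — missense.
Codon 4: GUC (Val) → CUC (Leu) — missense.
Codon 6: GAC (Asp) → GCC (Ala) — missense.
Codon 8: CGU (Arg) → CGA (Arg) — synonymous.
Codon 9: AGC (Ser) → CGC (Arg) — missense.
Synonymous: 1 of 7.

1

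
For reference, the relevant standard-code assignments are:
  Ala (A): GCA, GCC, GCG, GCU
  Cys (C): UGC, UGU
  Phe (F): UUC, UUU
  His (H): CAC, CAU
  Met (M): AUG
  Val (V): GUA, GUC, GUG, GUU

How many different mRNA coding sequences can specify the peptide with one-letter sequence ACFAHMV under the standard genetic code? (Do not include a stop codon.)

512

Ala: 4 codons.
Cys: 2 codons.
Phe: 2 codons.
Ala: 4 codons.
His: 2 codons.
Met: 1 codon.
Val: 4 codons.
4 × 2 × 2 × 4 × 2 × 1 × 4 = 512.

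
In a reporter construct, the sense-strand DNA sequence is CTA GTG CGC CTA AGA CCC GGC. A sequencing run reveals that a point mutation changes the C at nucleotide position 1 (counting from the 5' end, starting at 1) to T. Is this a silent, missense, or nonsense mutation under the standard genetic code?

Position 1 falls in codon 1: CTA → Leu.
After the substitution the codon is TTA → Leu.
Both encode Leu, so the change is synonymous.

silent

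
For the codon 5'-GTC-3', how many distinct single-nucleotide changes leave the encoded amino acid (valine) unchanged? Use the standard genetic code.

Position 1: none → 0 synonymous.
Position 2: none → 0 synonymous.
Position 3: GTT, GTA, GTG → 3 synonymous.
Total: 0 + 0 + 3 = 3.

3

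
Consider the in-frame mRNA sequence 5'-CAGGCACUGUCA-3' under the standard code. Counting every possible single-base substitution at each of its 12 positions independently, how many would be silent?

Codon 1 (CAG, Gln): 1 synonymous substitution.
Codon 2 (GCA, Ala): 3 synonymous substitutions.
Codon 3 (CUG, Leu): 4 synonymous substitutions.
Codon 4 (UCA, Ser): 3 synonymous substitutions.
Total: 1 + 3 + 4 + 3 = 11.

11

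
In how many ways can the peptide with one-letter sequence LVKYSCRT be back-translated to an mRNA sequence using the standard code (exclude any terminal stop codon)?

27648

Leu: 6 codons.
Val: 4 codons.
Lys: 2 codons.
Tyr: 2 codons.
Ser: 6 codons.
Cys: 2 codons.
Arg: 6 codons.
Thr: 4 codons.
6 × 4 × 2 × 2 × 6 × 2 × 6 × 4 = 27648.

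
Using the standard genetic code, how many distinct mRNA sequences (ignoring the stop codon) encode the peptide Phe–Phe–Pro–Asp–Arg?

Phe: 2 codons.
Phe: 2 codons.
Pro: 4 codons.
Asp: 2 codons.
Arg: 6 codons.
2 × 2 × 4 × 2 × 6 = 192.

192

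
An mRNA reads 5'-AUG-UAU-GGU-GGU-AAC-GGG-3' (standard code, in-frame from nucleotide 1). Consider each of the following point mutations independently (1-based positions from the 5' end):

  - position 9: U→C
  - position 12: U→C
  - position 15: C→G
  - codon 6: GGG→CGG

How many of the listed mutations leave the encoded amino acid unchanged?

2

Codon 3: GGU (Gly) → GGC (Gly) — synonymous.
Codon 4: GGU (Gly) → GGC (Gly) — synonymous.
Codon 5: AAC (Asn) → AAG (Lys) — missense.
Codon 6: GGG (Gly) → CGG (Arg) — missense.
Synonymous: 2 of 4.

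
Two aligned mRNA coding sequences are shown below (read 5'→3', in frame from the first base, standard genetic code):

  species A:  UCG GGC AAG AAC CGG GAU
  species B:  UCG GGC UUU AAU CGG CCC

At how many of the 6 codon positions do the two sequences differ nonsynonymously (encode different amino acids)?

Codon 1: UCG Ser / UCG Ser — identical.
Codon 2: GGC Gly / GGC Gly — identical.
Codon 3: AAG Lys / UUU Phe — nonsynonymous.
Codon 4: AAC Asn / AAU Asn — synonymous.
Codon 5: CGG Arg / CGG Arg — identical.
Codon 6: GAU Asp / CCC Pro — nonsynonymous.
Nonsynonymous differences: 2.

2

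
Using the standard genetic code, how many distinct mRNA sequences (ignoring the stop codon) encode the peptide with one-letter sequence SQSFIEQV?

6912

Ser: 6 codons.
Gln: 2 codons.
Ser: 6 codons.
Phe: 2 codons.
Ile: 3 codons.
Glu: 2 codons.
Gln: 2 codons.
Val: 4 codons.
6 × 2 × 6 × 2 × 3 × 2 × 2 × 4 = 6912.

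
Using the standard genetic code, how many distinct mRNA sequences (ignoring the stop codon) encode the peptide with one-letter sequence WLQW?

Trp: 1 codon.
Leu: 6 codons.
Gln: 2 codons.
Trp: 1 codon.
1 × 6 × 2 × 1 = 12.

12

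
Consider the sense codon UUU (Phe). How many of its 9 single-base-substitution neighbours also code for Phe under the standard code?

1

Position 1: none → 0 synonymous.
Position 2: none → 0 synonymous.
Position 3: UUC → 1 synonymous.
Total: 0 + 0 + 1 = 1.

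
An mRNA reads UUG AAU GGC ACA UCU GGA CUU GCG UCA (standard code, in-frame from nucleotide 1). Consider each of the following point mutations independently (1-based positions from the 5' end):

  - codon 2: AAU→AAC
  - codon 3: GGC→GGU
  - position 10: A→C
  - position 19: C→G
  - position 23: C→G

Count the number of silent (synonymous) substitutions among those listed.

Codon 2: AAU (Asn) → AAC (Asn) — synonymous.
Codon 3: GGC (Gly) → GGU (Gly) — synonymous.
Codon 4: ACA (Thr) → CCA (Pro) — missense.
Codon 7: CUU (Leu) → GUU (Val) — missense.
Codon 8: GCG (Ala) → GGG (Gly) — missense.
Synonymous: 2 of 5.

2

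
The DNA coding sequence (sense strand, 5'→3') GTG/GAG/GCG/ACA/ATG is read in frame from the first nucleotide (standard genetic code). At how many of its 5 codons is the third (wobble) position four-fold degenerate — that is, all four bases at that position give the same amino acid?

3

Codon 1 GTG (Val): third position 4-fold.
Codon 2 GAG (Glu): third position 2-fold.
Codon 3 GCG (Ala): third position 4-fold.
Codon 4 ACA (Thr): third position 4-fold.
Codon 5 ATG (Met): third position 1-fold.
Four-fold degenerate third positions: 3.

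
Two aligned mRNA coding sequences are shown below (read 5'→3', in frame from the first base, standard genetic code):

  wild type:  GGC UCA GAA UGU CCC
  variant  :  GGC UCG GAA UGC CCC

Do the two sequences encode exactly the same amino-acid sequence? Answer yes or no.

yes

Codon 1: GGC Gly / GGC Gly — identical.
Codon 2: UCA Ser / UCG Ser — synonymous.
Codon 3: GAA Glu / GAA Glu — identical.
Codon 4: UGU Cys / UGC Cys — synonymous.
Codon 5: CCC Pro / CCC Pro — identical.
Nonsynonymous differences: 0 → same protein.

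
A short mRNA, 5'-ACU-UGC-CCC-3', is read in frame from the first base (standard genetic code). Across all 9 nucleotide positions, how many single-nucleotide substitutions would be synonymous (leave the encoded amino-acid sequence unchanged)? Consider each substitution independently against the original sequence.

Codon 1 (ACU, Thr): 3 synonymous substitutions.
Codon 2 (UGC, Cys): 1 synonymous substitution.
Codon 3 (CCC, Pro): 3 synonymous substitutions.
Total: 3 + 1 + 3 = 7.

7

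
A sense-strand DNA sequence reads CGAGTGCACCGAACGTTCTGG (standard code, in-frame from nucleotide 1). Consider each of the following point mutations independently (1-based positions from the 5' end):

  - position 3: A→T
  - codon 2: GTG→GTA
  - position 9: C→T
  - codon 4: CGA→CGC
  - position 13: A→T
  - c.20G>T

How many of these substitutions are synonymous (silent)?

Codon 1: CGA (Arg) → CGT (Arg) — synonymous.
Codon 2: GTG (Val) → GTA (Val) — synonymous.
Codon 3: CAC (His) → CAT (His) — synonymous.
Codon 4: CGA (Arg) → CGC (Arg) — synonymous.
Codon 5: ACG (Thr) → TCG (Ser) — missense.
Codon 7: TGG (Trp) → TTG (Leu) — missense.
Synonymous: 4 of 6.

4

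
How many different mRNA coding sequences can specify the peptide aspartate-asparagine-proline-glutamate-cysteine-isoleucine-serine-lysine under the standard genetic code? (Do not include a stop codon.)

Asp: 2 codons.
Asn: 2 codons.
Pro: 4 codons.
Glu: 2 codons.
Cys: 2 codons.
Ile: 3 codons.
Ser: 6 codons.
Lys: 2 codons.
2 × 2 × 4 × 2 × 2 × 3 × 6 × 2 = 2304.

2304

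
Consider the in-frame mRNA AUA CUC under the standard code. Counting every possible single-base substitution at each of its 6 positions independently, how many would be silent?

Codon 1 (AUA, Ile): 2 synonymous substitutions.
Codon 2 (CUC, Leu): 3 synonymous substitutions.
Total: 2 + 3 = 5.

5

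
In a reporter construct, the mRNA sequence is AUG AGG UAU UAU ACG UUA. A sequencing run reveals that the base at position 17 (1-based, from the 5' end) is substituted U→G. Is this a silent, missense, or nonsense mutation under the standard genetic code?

Position 17 falls in codon 6: UUA → Leu.
After the substitution the codon is UGA → Stop.
The new codon is a stop codon, so this is a nonsense mutation.

nonsense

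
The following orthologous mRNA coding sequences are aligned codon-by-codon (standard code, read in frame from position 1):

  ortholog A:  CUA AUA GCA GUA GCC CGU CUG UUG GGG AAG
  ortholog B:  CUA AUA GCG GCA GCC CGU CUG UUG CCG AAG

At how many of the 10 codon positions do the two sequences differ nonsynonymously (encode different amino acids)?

Codon 1: CUA Leu / CUA Leu — identical.
Codon 2: AUA Ile / AUA Ile — identical.
Codon 3: GCA Ala / GCG Ala — synonymous.
Codon 4: GUA Val / GCA Ala — nonsynonymous.
Codon 5: GCC Ala / GCC Ala — identical.
Codon 6: CGU Arg / CGU Arg — identical.
Codon 7: CUG Leu / CUG Leu — identical.
Codon 8: UUG Leu / UUG Leu — identical.
Codon 9: GGG Gly / CCG Pro — nonsynonymous.
Codon 10: AAG Lys / AAG Lys — identical.
Nonsynonymous differences: 2.

2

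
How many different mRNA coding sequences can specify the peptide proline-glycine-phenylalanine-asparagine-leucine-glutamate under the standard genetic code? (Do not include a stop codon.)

Pro: 4 codons.
Gly: 4 codons.
Phe: 2 codons.
Asn: 2 codons.
Leu: 6 codons.
Glu: 2 codons.
4 × 4 × 2 × 2 × 6 × 2 = 768.

768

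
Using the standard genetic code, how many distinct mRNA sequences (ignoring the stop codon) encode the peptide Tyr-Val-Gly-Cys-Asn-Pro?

512

Tyr: 2 codons.
Val: 4 codons.
Gly: 4 codons.
Cys: 2 codons.
Asn: 2 codons.
Pro: 4 codons.
2 × 4 × 4 × 2 × 2 × 4 = 512.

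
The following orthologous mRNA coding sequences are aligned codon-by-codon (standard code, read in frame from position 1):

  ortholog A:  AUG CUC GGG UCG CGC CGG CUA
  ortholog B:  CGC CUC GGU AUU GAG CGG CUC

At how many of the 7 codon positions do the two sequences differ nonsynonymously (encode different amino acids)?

3

Codon 1: AUG Met / CGC Arg — nonsynonymous.
Codon 2: CUC Leu / CUC Leu — identical.
Codon 3: GGG Gly / GGU Gly — synonymous.
Codon 4: UCG Ser / AUU Ile — nonsynonymous.
Codon 5: CGC Arg / GAG Glu — nonsynonymous.
Codon 6: CGG Arg / CGG Arg — identical.
Codon 7: CUA Leu / CUC Leu — synonymous.
Nonsynonymous differences: 3.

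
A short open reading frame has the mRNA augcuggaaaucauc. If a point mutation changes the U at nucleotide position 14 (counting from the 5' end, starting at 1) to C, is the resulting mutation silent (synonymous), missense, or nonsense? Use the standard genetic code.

Position 14 falls in codon 5: AUC → Ile.
After the substitution the codon is ACC → Thr.
Ile ≠ Thr, so this is a missense mutation.

missense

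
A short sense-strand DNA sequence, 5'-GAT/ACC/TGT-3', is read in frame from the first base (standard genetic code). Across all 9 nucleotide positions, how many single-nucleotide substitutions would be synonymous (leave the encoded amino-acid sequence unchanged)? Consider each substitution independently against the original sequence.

Codon 1 (GAT, Asp): 1 synonymous substitution.
Codon 2 (ACC, Thr): 3 synonymous substitutions.
Codon 3 (TGT, Cys): 1 synonymous substitution.
Total: 1 + 3 + 1 = 5.

5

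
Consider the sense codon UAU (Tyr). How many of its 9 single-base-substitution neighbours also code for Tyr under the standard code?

1

Position 1: none → 0 synonymous.
Position 2: none → 0 synonymous.
Position 3: UAC → 1 synonymous.
Total: 0 + 0 + 1 = 1.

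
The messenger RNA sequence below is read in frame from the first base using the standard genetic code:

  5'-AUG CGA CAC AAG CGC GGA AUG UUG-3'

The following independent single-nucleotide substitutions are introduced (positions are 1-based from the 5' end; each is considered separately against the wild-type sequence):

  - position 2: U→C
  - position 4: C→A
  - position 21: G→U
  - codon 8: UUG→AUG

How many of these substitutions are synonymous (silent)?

1

Codon 1: AUG (Met) → ACG (Thr) — missense.
Codon 2: CGA (Arg) → AGA (Arg) — synonymous.
Codon 7: AUG (Met) → AUU (Ile) — missense.
Codon 8: UUG (Leu) → AUG (Met) — missense.
Synonymous: 1 of 4.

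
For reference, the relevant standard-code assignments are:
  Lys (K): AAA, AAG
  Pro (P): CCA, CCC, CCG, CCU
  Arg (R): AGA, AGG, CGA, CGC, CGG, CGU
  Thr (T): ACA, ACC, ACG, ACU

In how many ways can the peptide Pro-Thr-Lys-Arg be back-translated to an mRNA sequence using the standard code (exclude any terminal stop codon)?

192

Pro: 4 codons.
Thr: 4 codons.
Lys: 2 codons.
Arg: 6 codons.
4 × 4 × 2 × 6 = 192.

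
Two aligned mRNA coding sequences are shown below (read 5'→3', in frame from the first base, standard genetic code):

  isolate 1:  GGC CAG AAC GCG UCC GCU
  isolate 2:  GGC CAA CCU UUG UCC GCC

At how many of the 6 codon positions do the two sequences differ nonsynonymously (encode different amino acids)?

Codon 1: GGC Gly / GGC Gly — identical.
Codon 2: CAG Gln / CAA Gln — synonymous.
Codon 3: AAC Asn / CCU Pro — nonsynonymous.
Codon 4: GCG Ala / UUG Leu — nonsynonymous.
Codon 5: UCC Ser / UCC Ser — identical.
Codon 6: GCU Ala / GCC Ala — synonymous.
Nonsynonymous differences: 2.

2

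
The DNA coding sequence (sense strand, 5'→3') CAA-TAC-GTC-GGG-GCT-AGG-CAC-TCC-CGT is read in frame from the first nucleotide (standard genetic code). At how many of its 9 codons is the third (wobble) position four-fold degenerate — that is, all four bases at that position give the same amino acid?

5

Codon 1 CAA (Gln): third position 2-fold.
Codon 2 TAC (Tyr): third position 2-fold.
Codon 3 GTC (Val): third position 4-fold.
Codon 4 GGG (Gly): third position 4-fold.
Codon 5 GCT (Ala): third position 4-fold.
Codon 6 AGG (Arg): third position 2-fold.
Codon 7 CAC (His): third position 2-fold.
Codon 8 TCC (Ser): third position 4-fold.
Codon 9 CGT (Arg): third position 4-fold.
Four-fold degenerate third positions: 5.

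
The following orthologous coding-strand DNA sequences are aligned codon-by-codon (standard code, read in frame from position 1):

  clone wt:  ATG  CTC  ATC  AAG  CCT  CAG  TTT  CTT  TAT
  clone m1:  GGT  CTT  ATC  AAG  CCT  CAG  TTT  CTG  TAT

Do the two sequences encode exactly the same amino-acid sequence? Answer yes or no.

Codon 1: ATG Met / GGT Gly — nonsynonymous.
Codon 2: CTC Leu / CTT Leu — synonymous.
Codon 3: ATC Ile / ATC Ile — identical.
Codon 4: AAG Lys / AAG Lys — identical.
Codon 5: CCT Pro / CCT Pro — identical.
Codon 6: CAG Gln / CAG Gln — identical.
Codon 7: TTT Phe / TTT Phe — identical.
Codon 8: CTT Leu / CTG Leu — synonymous.
Codon 9: TAT Tyr / TAT Tyr — identical.
Nonsynonymous differences: 1 → different protein.

no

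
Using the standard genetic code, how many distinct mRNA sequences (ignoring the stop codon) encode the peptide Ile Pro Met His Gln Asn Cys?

Ile: 3 codons.
Pro: 4 codons.
Met: 1 codon.
His: 2 codons.
Gln: 2 codons.
Asn: 2 codons.
Cys: 2 codons.
3 × 4 × 1 × 2 × 2 × 2 × 2 = 192.

192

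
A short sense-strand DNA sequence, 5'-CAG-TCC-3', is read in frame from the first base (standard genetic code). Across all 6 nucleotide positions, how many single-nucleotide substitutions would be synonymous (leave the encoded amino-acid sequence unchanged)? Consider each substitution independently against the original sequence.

4

Codon 1 (CAG, Gln): 1 synonymous substitution.
Codon 2 (TCC, Ser): 3 synonymous substitutions.
Total: 1 + 3 = 4.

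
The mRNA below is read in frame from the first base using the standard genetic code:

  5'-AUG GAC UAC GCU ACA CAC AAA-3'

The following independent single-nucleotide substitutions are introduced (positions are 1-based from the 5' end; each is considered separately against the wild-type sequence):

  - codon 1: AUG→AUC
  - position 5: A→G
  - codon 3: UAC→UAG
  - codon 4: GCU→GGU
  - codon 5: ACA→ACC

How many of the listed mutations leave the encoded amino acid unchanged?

Codon 1: AUG (Met) → AUC (Ile) — missense.
Codon 2: GAC (Asp) → GGC (Gly) — missense.
Codon 3: UAC (Tyr) → UAG (Stop) — nonsense.
Codon 4: GCU (Ala) → GGU (Gly) — missense.
Codon 5: ACA (Thr) → ACC (Thr) — synonymous.
Synonymous: 1 of 5.

1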